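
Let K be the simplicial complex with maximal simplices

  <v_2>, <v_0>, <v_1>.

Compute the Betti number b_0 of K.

b_0 = 3.

Order the vertices as v_0 < v_1 < v_2. Listing each simplex with vertices in this order, K has dimension 0 with simplices:

  0-simplices (3): [v_0], [v_1], [v_2]

Hence C_0 ≅ Z^3.

From H_k ≅ ker(∂_k) / im(∂_{k+1}) we obtain:

  H_0: rank C_0 − rank ∂_1 = 3 − 0 = 3, and there is no ∂_1, so H_0 ≅ Z^3.

(K is a triangulation of a set of 3 points.)

Hence the Betti numbers are b_0 = 3.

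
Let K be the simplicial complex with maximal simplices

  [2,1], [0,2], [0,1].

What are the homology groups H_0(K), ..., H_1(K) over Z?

H_0 = Z,  H_1 = Z.

We work with the vertex ordering 0 < 1 < 2. The simplices of K, each written with vertices in increasing order, are:

  0-simplices (3): [0], [1], [2]
  1-simplices (3): [0,1], [0,2], [1,2]

giving chain groups C_0 ≅ Z^3, C_1 ≅ Z^3.

Boundary ∂_1: C_1 → C_0 is given by ∂[p,q] = [q] − [p].
The resulting 3×3 matrix has rank 2, and its Smith normal form has invariant factors (1,1).

Computing H_k = (kernel of ∂_k) / (image of ∂_{k+1}):

  H_0: rank C_0 − rank ∂_1 = 3 − 2 = 1, and the invariant factors of ∂_1 are all 1, so H_0 ≅ Z.
  H_1: rank ker ∂_1 − rank ∂_2 = (3 − 2) − 0 = 1, and there is no ∂_2, so H_1 ≅ Z.

As a check, the Euler characteristic is 3 − 3 = 0, which agrees with 1 − 1 = 0.
(K is a triangulation of the circle S^1.)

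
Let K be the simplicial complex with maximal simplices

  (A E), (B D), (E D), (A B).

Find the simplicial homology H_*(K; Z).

H_0 = Z,  H_1 = Z.

Fix the vertex order A < B < D < E and write every simplex with vertices in increasing order. Then dim K = 1 and the simplices of K are:

  0-simplices (4): A, B, D, E
  1-simplices (4): AB, AE, BD, DE

so the chain groups are C_0 ≅ Z^4, C_1 ≅ Z^4.

∂_1: C_1 → C_0 is given by ∂[p,q] = [q] − [p].
The 4×4 boundary matrix has rank 3 and Smith normal form diag(1,1,1).

Now H_k = ker ∂_k / im ∂_{k+1}, so:

  H_0: rank C_0 − rank ∂_1 = 4 − 3 = 1, and the invariant factors of ∂_1 are all 1, so H_0 = Z.
  H_1: rank ker ∂_1 − rank ∂_2 = (4 − 3) − 0 = 1, and there is no ∂_2, so H_1 = Z.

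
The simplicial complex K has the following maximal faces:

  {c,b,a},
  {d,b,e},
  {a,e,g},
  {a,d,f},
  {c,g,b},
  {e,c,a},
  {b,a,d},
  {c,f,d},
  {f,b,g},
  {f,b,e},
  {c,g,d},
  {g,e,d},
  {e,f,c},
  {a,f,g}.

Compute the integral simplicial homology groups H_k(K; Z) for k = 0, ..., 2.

H_0 = Z,  H_1 = Z^2,  H_2 = Z.

Fix the vertex order a < b < c < d < e < f < g and write every simplex with vertices in increasing order. Then dim K = 2 and the simplices of K are:

  0-simplices (7): a, b, c, d, e, f, g
  1-simplices (21): ab, ac, ad, ae, af, ag, bc, bd, be, bf, bg, cd, ce, cf, cg, de, df, dg, ef, eg, fg
  2-simplices (14): abc, abd, ace, adf, aeg, afg, bcg, bde, bef, bfg, cdf, cdg, cef, deg

Hence C_0 ≅ Z^7, C_1 ≅ Z^21, C_2 ≅ Z^14.

∂_1: C_1 → C_0 sends each edge [p,q] (with p < q) to q − p. For instance
  ∂eg = g − e.
This gives a 7×21 integer matrix of rank 6; reducing to Smith normal form yields diagonal entries (1,1,1,1,1,1).

The boundary map ∂_2: C_2 → C_1 maps a triangle to the signed sum of its edges. For instance
  ∂bcg = cg − bg + bc,
  ∂cdf = df − cf + cd.
This gives a 21×14 integer matrix of rank 13; reducing to Smith normal form yields diagonal entries (1,1,1,1,1,1,1,1,1,1,1,1,1).

Reading off H_k = ker ∂_k / im ∂_{k+1}:

  H_0: rank C_0 − rank ∂_1 = 7 − 6 = 1, and the invariant factors of ∂_1 are all 1, so H_0 = Z.
  H_1: rank ker ∂_1 − rank ∂_2 = (21 − 6) − 13 = 2, and the invariant factors of ∂_2 are all 1, so H_1 = Z^2.
  H_2: rank ker ∂_2 − rank ∂_3 = (14 − 13) − 0 = 1, and there is no ∂_3, so H_2 = Z.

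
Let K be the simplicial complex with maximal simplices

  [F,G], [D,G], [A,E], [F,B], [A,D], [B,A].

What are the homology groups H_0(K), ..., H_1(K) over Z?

Order the vertices as A < B < D < E < F < G. Listing each simplex with vertices in this order, K has dimension 1 with simplices:

  0-simplices (6): A, B, D, E, F, G
  1-simplices (6): AB, AD, AE, BF, DG, FG

so the chain groups are C_0 ≅ Z^6, C_1 ≅ Z^6.

The boundary map ∂_1: C_1 → C_0 sends each edge [p,q] (with p < q) to q − p.
The resulting 6×6 matrix has rank 5, and its Smith normal form has invariant factors (1,1,1,1,1).

Now H_k = ker ∂_k / im ∂_{k+1}, so:

  H_0: rank C_0 − rank ∂_1 = 6 − 5 = 1, and the invariant factors of ∂_1 are all 1, so H_0 = Z.
  H_1: rank ker ∂_1 − rank ∂_2 = (6 − 5) − 0 = 1, and there is no ∂_2, so H_1 = Z.

H_0 ≅ Z,  H_1 ≅ Z.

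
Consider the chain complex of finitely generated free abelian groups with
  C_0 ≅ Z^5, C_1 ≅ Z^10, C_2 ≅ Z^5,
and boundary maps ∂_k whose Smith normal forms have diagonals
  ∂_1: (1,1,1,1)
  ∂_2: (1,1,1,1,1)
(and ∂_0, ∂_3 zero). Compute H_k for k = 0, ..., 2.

H_0 ≅ Z,  H_1 ≅ Z,  H_2 = 0.

H_0: b_0 = 5 − 0 − 4 = 1; torsion from ∂_1 factors > 1: none. So H_0 ≅ Z.
H_1: b_1 = 10 − 4 − 5 = 1; torsion from ∂_2 factors > 1: none. So H_1 ≅ Z.
H_2: b_2 = 5 − 5 − 0 = 0; torsion from ∂_3 factors > 1: none. So H_2 ≅ 0.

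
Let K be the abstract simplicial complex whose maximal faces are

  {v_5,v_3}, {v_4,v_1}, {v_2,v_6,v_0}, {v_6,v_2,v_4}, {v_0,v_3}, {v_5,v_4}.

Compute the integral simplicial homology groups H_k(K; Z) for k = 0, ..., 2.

Fix the vertex order v_0 < v_1 < v_2 < v_3 < v_4 < v_5 < v_6 and write every simplex with vertices in increasing order. Then dim K = 2 and the simplices of K are:

  0-simplices (7): [v_0], [v_1], [v_2], [v_3], [v_4], [v_5], [v_6]
  1-simplices (9): [v_0,v_2], [v_0,v_3], [v_0,v_6], [v_1,v_4], [v_2,v_4], [v_2,v_6], [v_3,v_5], [v_4,v_5], [v_4,v_6]
  2-simplices (2): [v_0,v_2,v_6], [v_2,v_4,v_6]

Hence C_0 ≅ Z^7, C_1 ≅ Z^9, C_2 ≅ Z^2.

The boundary map ∂_1: C_1 → C_0 sends each edge [p,q] (with p < q) to q − p. For instance
  ∂[v_2,v_6] = [v_6] − [v_2].
The resulting 7×9 matrix has rank 6, and its Smith normal form has invariant factors (1,1,1,1,1,1).

∂_2: C_2 → C_1 acts by ∂[p,q,r] = [q,r] − [p,r] + [p,q]. For instance
  ∂[v_0,v_2,v_6] = [v_2,v_6] − [v_0,v_6] + [v_0,v_2],
  ∂[v_2,v_4,v_6] = [v_4,v_6] − [v_2,v_6] + [v_2,v_4].
The resulting 9×2 matrix has rank 2, and its Smith normal form has invariant factors (1,1).

From H_k ≅ ker(∂_k) / im(∂_{k+1}) we obtain:

  H_0: rank C_0 − rank ∂_1 = 7 − 6 = 1, and the invariant factors of ∂_1 are all 1, so H_0 ≅ Z.
  H_1: rank ker ∂_1 − rank ∂_2 = (9 − 6) − 2 = 1, and the invariant factors of ∂_2 are all 1, so H_1 ≅ Z.
  H_2: rank ker ∂_2 − rank ∂_3 = (2 − 2) − 0 = 0, and there is no ∂_3, so H_2 ≅ 0.

As a check, the Euler characteristic is 7 − 9 + 2 = 0, which agrees with 1 − 1 + 0 = 0.

H_0 = Z,  H_1 = Z,  H_2 = 0.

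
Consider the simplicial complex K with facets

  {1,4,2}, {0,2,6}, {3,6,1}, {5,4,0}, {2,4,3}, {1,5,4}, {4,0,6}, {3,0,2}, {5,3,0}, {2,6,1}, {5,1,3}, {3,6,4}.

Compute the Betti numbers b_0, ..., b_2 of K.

Order the vertices as 0 < 1 < 2 < 3 < 4 < 5 < 6. Listing each simplex with vertices in this order, K has dimension 2 with simplices:

  0-simplices (7): [0], [1], [2], [3], [4], [5], [6]
  1-simplices (18): [0,2], [0,3], [0,4], [0,5], [0,6], [1,2], [1,3], [1,4], [1,5], [1,6], [2,3], [2,4], [2,6], [3,4], [3,5], [3,6], [4,5], [4,6]
  2-simplices (12): [0,2,3], [0,2,6], [0,3,5], [0,4,5], [0,4,6], [1,2,4], [1,2,6], [1,3,5], [1,3,6], [1,4,5], [2,3,4], [3,4,6]

so the chain groups are C_0 ≅ Z^7, C_1 ≅ Z^18, C_2 ≅ Z^12.

The boundary map ∂_1: C_1 → C_0 is given by ∂[p,q] = [q] − [p]. For instance
  ∂[1,3] = [3] − [1].
The resulting 7×18 matrix has rank 6, and its Smith normal form has invariant factors (1,1,1,1,1,1).

∂_2: C_2 → C_1 acts by ∂[p,q,r] = [q,r] − [p,r] + [p,q]. For instance
  ∂[0,4,5] = [4,5] − [0,5] + [0,4],
  ∂[1,3,5] = [3,5] − [1,5] + [1,3].
The 18×12 boundary matrix has rank 12 and Smith normal form diag(1,1,1,1,1,1,1,1,1,1,1,2).

Reading off H_k = ker ∂_k / im ∂_{k+1}:

  H_0: rank C_0 − rank ∂_1 = 7 − 6 = 1, and the invariant factors of ∂_1 are all 1, so H_0 ≅ Z.
  H_1: rank ker ∂_1 − rank ∂_2 = (18 − 6) − 12 = 0, and ∂_2 has invariant factor 2 > 1, so H_1 ≅ Z/2.
  H_2: rank ker ∂_2 − rank ∂_3 = (12 − 12) − 0 = 0, and there is no ∂_3, so H_2 ≅ 0.

As a check, the Euler characteristic is 7 − 18 + 12 = 1, which agrees with 1 − 0 + 0 = 1.

Hence the Betti numbers are b_0 = 1, b_1 = 0, b_2 = 0.

b_0 = 1, b_1 = 0, b_2 = 0.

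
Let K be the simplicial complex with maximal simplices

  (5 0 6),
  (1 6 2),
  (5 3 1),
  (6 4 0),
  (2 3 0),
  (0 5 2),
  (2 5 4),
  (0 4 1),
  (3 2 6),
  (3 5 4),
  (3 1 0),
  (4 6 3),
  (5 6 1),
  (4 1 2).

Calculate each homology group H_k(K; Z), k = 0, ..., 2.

Order the vertices as 0 < 1 < 2 < 3 < 4 < 5 < 6. Listing each simplex with vertices in this order, K has dimension 2 with simplices:

  0-simplices (7): [0], [1], [2], [3], [4], [5], [6]
  1-simplices (21): [0,1], [0,2], [0,3], [0,4], [0,5], [0,6], [1,2], [1,3], [1,4], [1,5], [1,6], [2,3], [2,4], [2,5], [2,6], [3,4], [3,5], [3,6], [4,5], [4,6], [5,6]
  2-simplices (14): [0,1,3], [0,1,4], [0,2,3], [0,2,5], [0,4,6], [0,5,6], [1,2,4], [1,2,6], [1,3,5], [1,5,6], [2,3,6], [2,4,5], [3,4,5], [3,4,6]

so the chain groups are C_0 ≅ Z^7, C_1 ≅ Z^21, C_2 ≅ Z^14.

The boundary map ∂_1: C_1 → C_0 is given by ∂[p,q] = [q] − [p]. For instance
  ∂[0,2] = [2] − [0].
The resulting 7×21 matrix has rank 6, and its Smith normal form has invariant factors (1,1,1,1,1,1).

The boundary map ∂_2: C_2 → C_1 maps a triangle to the signed sum of its edges. For instance
  ∂[0,4,6] = [4,6] − [0,6] + [0,4],
  ∂[2,3,6] = [3,6] − [2,6] + [2,3].
The 21×14 boundary matrix has rank 13 and Smith normal form diag(1,1,1,1,1,1,1,1,1,1,1,1,1).

Now H_k = ker ∂_k / im ∂_{k+1}, so:

  H_0: rank C_0 − rank ∂_1 = 7 − 6 = 1, and the invariant factors of ∂_1 are all 1, so H_0 = Z.
  H_1: rank ker ∂_1 − rank ∂_2 = (21 − 6) − 13 = 2, and the invariant factors of ∂_2 are all 1, so H_1 = Z^2.
  H_2: rank ker ∂_2 − rank ∂_3 = (14 − 13) − 0 = 1, and there is no ∂_3, so H_2 = Z.

H_0 = Z,  H_1 = Z^2,  H_2 = Z.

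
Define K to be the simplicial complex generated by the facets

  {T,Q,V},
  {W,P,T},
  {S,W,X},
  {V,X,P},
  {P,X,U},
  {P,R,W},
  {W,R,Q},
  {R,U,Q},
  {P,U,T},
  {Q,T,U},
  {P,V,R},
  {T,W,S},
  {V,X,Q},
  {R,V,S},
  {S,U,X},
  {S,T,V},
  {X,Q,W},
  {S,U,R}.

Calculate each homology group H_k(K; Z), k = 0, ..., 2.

H_0 = Z,  H_1 = Z^2,  H_2 = Z.

Fix the vertex order P < Q < R < S < T < U < V < W < X and write every simplex with vertices in increasing order. Then dim K = 2 and the simplices of K are:

  0-simplices (9): P, Q, R, S, T, U, V, W, X
  1-simplices (27): PR, PT, PU, PV, PW, PX, QR, QT, QU, QV, QW, QX, RS, RU, RV, RW, ST, SU, SV, SW, SX, TU, TV, TW, UX, VX, WX
  2-simplices (18): PRV, PRW, PTU, PTW, PUX, PVX, QRU, QRW, QTU, QTV, QVX, QWX, RSU, RSV, STV, STW, SUX, SWX

giving chain groups C_0 ≅ Z^9, C_1 ≅ Z^27, C_2 ≅ Z^18.

∂_1: C_1 → C_0 maps an edge to its endpoints' difference, ∂[p,q] = q − p. For instance
  ∂RW = W − R.
The resulting 9×27 matrix has rank 8, and its Smith normal form has invariant factors (1,1,1,1,1,1,1,1).

∂_2: C_2 → C_1 acts by ∂[p,q,r] = [q,r] − [p,r] + [p,q]. For instance
  ∂RSU = SU − RU + RS,
  ∂RSV = SV − RV + RS.
This gives a 27×18 integer matrix of rank 17; reducing to Smith normal form yields diagonal entries (1,1,1,1,1,1,1,1,1,1,1,1,1,1,1,1,1).

From H_k ≅ ker(∂_k) / im(∂_{k+1}) we obtain:

  H_0: rank C_0 − rank ∂_1 = 9 − 8 = 1, and the invariant factors of ∂_1 are all 1, so H_0 ≅ Z.
  H_1: rank ker ∂_1 − rank ∂_2 = (27 − 8) − 17 = 2, and the invariant factors of ∂_2 are all 1, so H_1 ≅ Z^2.
  H_2: rank ker ∂_2 − rank ∂_3 = (18 − 17) − 0 = 1, and there is no ∂_3, so H_2 ≅ Z.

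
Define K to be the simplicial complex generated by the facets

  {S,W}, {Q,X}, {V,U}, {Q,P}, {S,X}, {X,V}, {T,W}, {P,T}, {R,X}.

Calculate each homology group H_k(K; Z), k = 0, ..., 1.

Take the total order P < Q < R < S < T < U < V < W < X on the vertex set. Then K (dimension 1) consists of the simplices:

  0-simplices (9): P, Q, R, S, T, U, V, W, X
  1-simplices (9): PQ, PT, QX, RX, SW, SX, TW, UV, VX

giving chain groups C_0 ≅ Z^9, C_1 ≅ Z^9.

The boundary map ∂_1: C_1 → C_0 maps an edge to its endpoints' difference, ∂[p,q] = q − p. For instance
  ∂PQ = Q − P.
The resulting 9×9 matrix has rank 8, and its Smith normal form has invariant factors (1,1,1,1,1,1,1,1).

Computing H_k = (kernel of ∂_k) / (image of ∂_{k+1}):

  H_0: rank C_0 − rank ∂_1 = 9 − 8 = 1, and the invariant factors of ∂_1 are all 1, so H_0 = Z.
  H_1: rank ker ∂_1 − rank ∂_2 = (9 − 8) − 0 = 1, and there is no ∂_2, so H_1 = Z.

As a check, the Euler characteristic is 9 − 9 = 0, which agrees with 1 − 1 = 0.

H_0 ≅ Z,  H_1 ≅ Z.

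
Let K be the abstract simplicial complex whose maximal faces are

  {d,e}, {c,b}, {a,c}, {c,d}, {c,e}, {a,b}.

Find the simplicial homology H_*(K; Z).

We work with the vertex ordering a < b < c < d < e. The simplices of K, each written with vertices in increasing order, are:

  0-simplices (5): a, b, c, d, e
  1-simplices (6): ab, ac, bc, cd, ce, de

giving chain groups C_0 ≅ Z^5, C_1 ≅ Z^6.

The boundary map ∂_1: C_1 → C_0 sends each edge [p,q] (with p < q) to q − p. For instance
  ∂ac = c − a.
This gives a 5×6 integer matrix of rank 4; reducing to Smith normal form yields diagonal entries (1,1,1,1).

From H_k ≅ ker(∂_k) / im(∂_{k+1}) we obtain:

  H_0: rank C_0 − rank ∂_1 = 5 − 4 = 1, and the invariant factors of ∂_1 are all 1, so H_0 = Z.
  H_1: rank ker ∂_1 − rank ∂_2 = (6 − 4) − 0 = 2, and there is no ∂_2, so H_1 = Z^2.

As a check, the Euler characteristic is 5 − 6 = -1, which agrees with 1 − 2 = -1.

H_0 ≅ Z,  H_1 ≅ Z^2.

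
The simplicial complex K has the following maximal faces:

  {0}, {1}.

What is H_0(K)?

Fix the vertex order 0 < 1 and write every simplex with vertices in increasing order. Then dim K = 0 and the simplices of K are:

  0-simplices (2): [0], [1]

so the chain groups are C_0 ≅ Z^2.

Reading off H_k = ker ∂_k / im ∂_{k+1}:

  H_0: rank C_0 − rank ∂_1 = 2 − 0 = 2, and there is no ∂_1, so H_0 ≅ Z^2.

(K is a triangulation of a set of 2 points.)

H_0 = Z^2.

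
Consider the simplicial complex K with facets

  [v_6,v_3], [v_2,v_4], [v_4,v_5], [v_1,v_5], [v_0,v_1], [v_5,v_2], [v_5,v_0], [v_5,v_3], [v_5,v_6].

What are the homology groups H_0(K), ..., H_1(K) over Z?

Take the total order v_0 < v_1 < v_2 < v_3 < v_4 < v_5 < v_6 on the vertex set. Then K (dimension 1) consists of the simplices:

  0-simplices (7): [v_0], [v_1], [v_2], [v_3], [v_4], [v_5], [v_6]
  1-simplices (9): [v_0,v_1], [v_0,v_5], [v_1,v_5], [v_2,v_4], [v_2,v_5], [v_3,v_5], [v_3,v_6], [v_4,v_5], [v_5,v_6]

giving chain groups C_0 ≅ Z^7, C_1 ≅ Z^9.

Boundary ∂_1: C_1 → C_0 is given by ∂[p,q] = [q] − [p].
This gives a 7×9 integer matrix of rank 6; reducing to Smith normal form yields diagonal entries (1,1,1,1,1,1).

From H_k ≅ ker(∂_k) / im(∂_{k+1}) we obtain:

  H_0: rank C_0 − rank ∂_1 = 7 − 6 = 1, and the invariant factors of ∂_1 are all 1, so H_0 = Z.
  H_1: rank ker ∂_1 − rank ∂_2 = (9 − 6) − 0 = 3, and there is no ∂_2, so H_1 = Z^3.

(K is a triangulation of a wedge of 3 circles.)

H_0 = Z,  H_1 = Z^3.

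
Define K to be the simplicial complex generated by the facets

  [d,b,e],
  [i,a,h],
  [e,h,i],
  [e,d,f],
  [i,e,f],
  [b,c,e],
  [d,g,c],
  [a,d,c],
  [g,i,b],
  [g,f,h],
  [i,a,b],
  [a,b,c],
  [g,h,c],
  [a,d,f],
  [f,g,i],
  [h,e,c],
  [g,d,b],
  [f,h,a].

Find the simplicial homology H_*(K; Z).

K has 9 vertices, 27 edges, 18 triangles.
rank ∂_0 = 0, rank ∂_1 = 8 ⇒ b_0 = 9 − 0 − 8 = 1; all invariant factors of ∂_1 are 1 so no torsion. So H_0 = Z.
rank ∂_1 = 8, rank ∂_2 = 18 ⇒ b_1 = 27 − 8 − 18 = 1; ∂_2 has invariant factor(s) [2] giving torsion. So H_1 = Z × Z/2.
rank ∂_2 = 18, rank ∂_3 = 0 ⇒ b_2 = 18 − 18 − 0 = 0. So H_2 = 0.

H_0 = Z,  H_1 = Z × Z/2,  H_2 = 0.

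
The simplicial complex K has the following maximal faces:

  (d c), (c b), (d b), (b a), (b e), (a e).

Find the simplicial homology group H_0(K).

H_0 = Z.

We work with the vertex ordering a < b < c < d < e. The simplices of K, each written with vertices in increasing order, are:

  0-simplices (5): a, b, c, d, e
  1-simplices (6): ab, ae, bc, bd, be, cd

giving chain groups C_0 ≅ Z^5, C_1 ≅ Z^6.

Boundary ∂_1: C_1 → C_0 sends each edge [p,q] (with p < q) to q − p. For instance
  ∂be = e − b.
As a 5×6 matrix over Z this has rank 4, with invariant factors (1,1,1,1).

Now H_k = ker ∂_k / im ∂_{k+1}, so:

  H_0: rank C_0 − rank ∂_1 = 5 − 4 = 1, and the invariant factors of ∂_1 are all 1, so H_0 ≅ Z.

(K is a triangulation of a wedge of 2 circles.)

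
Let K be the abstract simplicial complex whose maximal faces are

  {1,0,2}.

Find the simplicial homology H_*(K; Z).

H_0 = Z,  H_1 = 0,  H_2 = 0.

Order the vertices as 0 < 1 < 2. Listing each simplex with vertices in this order, K has dimension 2 with simplices:

  0-simplices (3): [0], [1], [2]
  1-simplices (3): [0,1], [0,2], [1,2]
  2-simplices (1): [0,1,2]

Hence C_0 ≅ Z^3, C_1 ≅ Z^3, C_2 ≅ Z^1.

∂_1: C_1 → C_0 is given by ∂[p,q] = [q] − [p]. For instance
  ∂[0,1] = [1] − [0].
This gives a 3×3 integer matrix of rank 2; reducing to Smith normal form yields diagonal entries (1,1).

Boundary ∂_2: C_2 → C_1 acts by ∂[p,q,r] = [q,r] − [p,r] + [p,q]. For instance
  ∂[0,1,2] = [1,2] − [0,2] + [0,1].
The 3×1 boundary matrix has rank 1 and Smith normal form diag(1).

Now H_k = ker ∂_k / im ∂_{k+1}, so:

  H_0: rank C_0 − rank ∂_1 = 3 − 2 = 1, and the invariant factors of ∂_1 are all 1, so H_0 = Z.
  H_1: rank ker ∂_1 − rank ∂_2 = (3 − 2) − 1 = 0, and the invariant factors of ∂_2 are all 1, so H_1 = 0.
  H_2: rank ker ∂_2 − rank ∂_3 = (1 − 1) − 0 = 0, and there is no ∂_3, so H_2 = 0.

(K is a triangulation of the 2-simplex.)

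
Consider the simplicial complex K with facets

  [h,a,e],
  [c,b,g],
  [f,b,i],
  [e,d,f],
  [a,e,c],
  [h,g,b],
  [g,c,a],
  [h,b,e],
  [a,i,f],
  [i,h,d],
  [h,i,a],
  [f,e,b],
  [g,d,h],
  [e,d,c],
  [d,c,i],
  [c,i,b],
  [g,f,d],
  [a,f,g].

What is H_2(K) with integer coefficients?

Fix the vertex order a < b < c < d < e < f < g < h < i and write every simplex with vertices in increasing order. Then dim K = 2 and the simplices of K are:

  0-simplices (9): a, b, c, d, e, f, g, h, i
  1-simplices (27): ac, ae, af, ag, ah, ai, bc, be, bf, bg, bh, bi, cd, ce, cg, ci, de, df, dg, dh, di, ef, eh, fg, fi, gh, hi
  2-simplices (18): ace, acg, aeh, afg, afi, ahi, bcg, bci, bef, beh, bfi, bgh, cde, cdi, def, dfg, dgh, dhi

giving chain groups C_0 ≅ Z^9, C_1 ≅ Z^27, C_2 ≅ Z^18.

The boundary map ∂_1: C_1 → C_0 is given by ∂[p,q] = [q] − [p]. For instance
  ∂ae = e − a.
As a 9×27 matrix over Z this has rank 8, with invariant factors (1,1,1,1,1,1,1,1).

Boundary ∂_2: C_2 → C_1 sends each 2-simplex [p,q,r] to [q,r] − [p,r] + [p,q]. For instance
  ∂ace = ce − ae + ac,
  ∂dgh = gh − dh + dg.
This gives a 27×18 integer matrix of rank 17; reducing to Smith normal form yields diagonal entries (1,1,1,1,1,1,1,1,1,1,1,1,1,1,1,1,1).

Computing H_k = (kernel of ∂_k) / (image of ∂_{k+1}):

  H_2: rank ker ∂_2 − rank ∂_3 = (18 − 17) − 0 = 1, and there is no ∂_3, so H_2 = Z.

H_2 = Z.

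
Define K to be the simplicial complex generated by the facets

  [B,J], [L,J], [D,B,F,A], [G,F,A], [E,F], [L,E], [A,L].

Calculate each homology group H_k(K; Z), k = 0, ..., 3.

Take the total order A < B < D < E < F < G < J < L on the vertex set. Then K (dimension 3) consists of the simplices:

  0-simplices (8): A, B, D, E, F, G, J, L
  1-simplices (13): AB, AD, AF, AG, AL, BD, BF, BJ, DF, EF, EL, FG, JL
  2-simplices (5): ABD, ABF, ADF, AFG, BDF
  3-simplices (1): ABDF

so the chain groups are C_0 ≅ Z^8, C_1 ≅ Z^13, C_2 ≅ Z^5, C_3 ≅ Z^1.

The boundary map ∂_1: C_1 → C_0 sends each edge [p,q] (with p < q) to q − p. For instance
  ∂AD = D − A.
As a 8×13 matrix over Z this has rank 7, with invariant factors (1,1,1,1,1,1,1).

The boundary map ∂_2: C_2 → C_1 maps a triangle to the signed sum of its edges. For instance
  ∂ADF = DF − AF + AD,
  ∂ABD = BD − AD + AB.
The resulting 13×5 matrix has rank 4, and its Smith normal form has invariant factors (1,1,1,1).

Boundary ∂_3: C_3 → C_2 sends each 3-simplex σ to the alternating sum Σ_i (−1)^i (σ with its i-th vertex removed). For instance
  ∂ABDF = BDF − ADF + ABF − ABD.
This gives a 5×1 integer matrix of rank 1; reducing to Smith normal form yields diagonal entries (1).

From H_k ≅ ker(∂_k) / im(∂_{k+1}) we obtain:

  H_0: rank C_0 − rank ∂_1 = 8 − 7 = 1, and the invariant factors of ∂_1 are all 1, so H_0 ≅ Z.
  H_1: rank ker ∂_1 − rank ∂_2 = (13 − 7) − 4 = 2, and the invariant factors of ∂_2 are all 1, so H_1 ≅ Z^2.
  H_2: rank ker ∂_2 − rank ∂_3 = (5 − 4) − 1 = 0, and the invariant factors of ∂_3 are all 1, so H_2 ≅ 0.
  H_3: rank ker ∂_3 − rank ∂_4 = (1 − 1) − 0 = 0, and there is no ∂_4, so H_3 ≅ 0.

H_0 ≅ Z,  H_1 ≅ Z^2,  H_2 = 0,  H_3 = 0.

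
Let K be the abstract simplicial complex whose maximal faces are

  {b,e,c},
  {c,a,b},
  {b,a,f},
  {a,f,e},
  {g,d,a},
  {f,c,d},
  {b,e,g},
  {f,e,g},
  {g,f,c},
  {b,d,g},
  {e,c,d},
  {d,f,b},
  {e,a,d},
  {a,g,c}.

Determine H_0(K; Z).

H_0 ≅ Z.

We work with the vertex ordering a < b < c < d < e < f < g. The simplices of K, each written with vertices in increasing order, are:

  0-simplices (7): a, b, c, d, e, f, g
  1-simplices (21): ab, ac, ad, ae, af, ag, bc, bd, be, bf, bg, cd, ce, cf, cg, de, df, dg, ef, eg, fg
  2-simplices (14): abc, abf, acg, ade, adg, aef, bce, bdf, bdg, beg, cde, cdf, cfg, efg

so the chain groups are C_0 ≅ Z^7, C_1 ≅ Z^21, C_2 ≅ Z^14.

Boundary ∂_1: C_1 → C_0 is given by ∂[p,q] = [q] − [p]. For instance
  ∂df = f − d.
The 7×21 boundary matrix has rank 6 and Smith normal form diag(1,1,1,1,1,1).

The boundary map ∂_2: C_2 → C_1 sends each 2-simplex [p,q,r] to [q,r] − [p,r] + [p,q]. For instance
  ∂cde = de − ce + cd,
  ∂cdf = df − cf + cd.
The resulting 21×14 matrix has rank 13, and its Smith normal form has invariant factors (1,1,1,1,1,1,1,1,1,1,1,1,1).

Now H_k = ker ∂_k / im ∂_{k+1}, so:

  H_0: rank C_0 − rank ∂_1 = 7 − 6 = 1, and the invariant factors of ∂_1 are all 1, so H_0 = Z.

(K is a triangulation of the torus T^2.)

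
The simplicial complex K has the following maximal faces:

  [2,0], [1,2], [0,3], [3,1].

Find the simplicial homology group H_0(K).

H_0 = Z.

Take the total order 0 < 1 < 2 < 3 on the vertex set. Then K (dimension 1) consists of the simplices:

  0-simplices (4): [0], [1], [2], [3]
  1-simplices (4): [0,2], [0,3], [1,2], [1,3]

giving chain groups C_0 ≅ Z^4, C_1 ≅ Z^4.

The boundary map ∂_1: C_1 → C_0 maps an edge to its endpoints' difference, ∂[p,q] = q − p. For instance
  ∂[1,2] = [2] − [1].
This gives a 4×4 integer matrix of rank 3; reducing to Smith normal form yields diagonal entries (1,1,1).

Reading off H_k = ker ∂_k / im ∂_{k+1}:

  H_0: rank C_0 − rank ∂_1 = 4 − 3 = 1, and the invariant factors of ∂_1 are all 1, so H_0 = Z.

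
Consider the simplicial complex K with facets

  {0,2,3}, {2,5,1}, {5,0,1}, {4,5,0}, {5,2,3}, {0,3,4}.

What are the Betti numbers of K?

b_0 = 1, b_1 = 1, b_2 = 0.

Order the vertices as 0 < 1 < 2 < 3 < 4 < 5. Listing each simplex with vertices in this order, K has dimension 2 with simplices:

  0-simplices (6): [0], [1], [2], [3], [4], [5]
  1-simplices (12): [0,1], [0,2], [0,3], [0,4], [0,5], [1,2], [1,5], [2,3], [2,5], [3,4], [3,5], [4,5]
  2-simplices (6): [0,1,5], [0,2,3], [0,3,4], [0,4,5], [1,2,5], [2,3,5]

giving chain groups C_0 ≅ Z^6, C_1 ≅ Z^12, C_2 ≅ Z^6.

The boundary map ∂_1: C_1 → C_0 maps an edge to its endpoints' difference, ∂[p,q] = q − p. For instance
  ∂[4,5] = [5] − [4].
The resulting 6×12 matrix has rank 5, and its Smith normal form has invariant factors (1,1,1,1,1).

The boundary map ∂_2: C_2 → C_1 maps a triangle to the signed sum of its edges. For instance
  ∂[0,2,3] = [2,3] − [0,3] + [0,2],
  ∂[1,2,5] = [2,5] − [1,5] + [1,2].
This gives a 12×6 integer matrix of rank 6; reducing to Smith normal form yields diagonal entries (1,1,1,1,1,1).

Reading off H_k = ker ∂_k / im ∂_{k+1}:

  H_0: rank C_0 − rank ∂_1 = 6 − 5 = 1, and the invariant factors of ∂_1 are all 1, so H_0 = Z.
  H_1: rank ker ∂_1 − rank ∂_2 = (12 − 5) − 6 = 1, and the invariant factors of ∂_2 are all 1, so H_1 = Z.
  H_2: rank ker ∂_2 − rank ∂_3 = (6 − 6) − 0 = 0, and there is no ∂_3, so H_2 = 0.

Hence the Betti numbers are b_0 = 1, b_1 = 1, b_2 = 0.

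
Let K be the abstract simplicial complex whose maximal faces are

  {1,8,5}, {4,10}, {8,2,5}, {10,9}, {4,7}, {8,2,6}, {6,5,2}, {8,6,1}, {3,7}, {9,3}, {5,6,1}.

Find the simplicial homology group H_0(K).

We work with the vertex ordering 1 < 2 < 3 < 4 < 5 < 6 < 7 < 8 < 9 < 10. The simplices of K, each written with vertices in increasing order, are:

  0-simplices (10): [1], [2], [3], [4], [5], [6], [7], [8], [9], [10]
  1-simplices (14): [1,5], [1,6], [1,8], [2,5], [2,6], [2,8], [3,7], [3,9], [4,7], [4,10], [5,6], [5,8], [6,8], [9,10]
  2-simplices (6): [1,5,6], [1,5,8], [1,6,8], [2,5,6], [2,5,8], [2,6,8]

so the chain groups are C_0 ≅ Z^10, C_1 ≅ Z^14, C_2 ≅ Z^6.

Boundary ∂_1: C_1 → C_0 maps an edge to its endpoints' difference, ∂[p,q] = q − p. For instance
  ∂[5,6] = [6] − [5].
The resulting 10×14 matrix has rank 8, and its Smith normal form has invariant factors (1,1,1,1,1,1,1,1).

The boundary map ∂_2: C_2 → C_1 maps a triangle to the signed sum of its edges. For instance
  ∂[1,5,6] = [5,6] − [1,6] + [1,5],
  ∂[2,5,6] = [5,6] − [2,6] + [2,5].
The 14×6 boundary matrix has rank 5 and Smith normal form diag(1,1,1,1,1).

Reading off H_k = ker ∂_k / im ∂_{k+1}:

  H_0: rank C_0 − rank ∂_1 = 10 − 8 = 2, and the invariant factors of ∂_1 are all 1, so H_0 = Z^2.

H_0 = Z^2.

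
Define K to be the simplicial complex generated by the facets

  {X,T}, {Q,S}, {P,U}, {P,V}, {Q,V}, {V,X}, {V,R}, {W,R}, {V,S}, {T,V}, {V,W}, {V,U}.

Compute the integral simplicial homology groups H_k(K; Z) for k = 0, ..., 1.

H_0 ≅ Z,  H_1 ≅ Z^4.

We work with the vertex ordering P < Q < R < S < T < U < V < W < X. The simplices of K, each written with vertices in increasing order, are:

  0-simplices (9): P, Q, R, S, T, U, V, W, X
  1-simplices (12): PU, PV, QS, QV, RV, RW, SV, TV, TX, UV, VW, VX

so the chain groups are C_0 ≅ Z^9, C_1 ≅ Z^12.

∂_1: C_1 → C_0 sends each edge [p,q] (with p < q) to q − p.
The 9×12 boundary matrix has rank 8 and Smith normal form diag(1,1,1,1,1,1,1,1).

Reading off H_k = ker ∂_k / im ∂_{k+1}:

  H_0: rank C_0 − rank ∂_1 = 9 − 8 = 1, and the invariant factors of ∂_1 are all 1, so H_0 = Z.
  H_1: rank ker ∂_1 − rank ∂_2 = (12 − 8) − 0 = 4, and there is no ∂_2, so H_1 = Z^4.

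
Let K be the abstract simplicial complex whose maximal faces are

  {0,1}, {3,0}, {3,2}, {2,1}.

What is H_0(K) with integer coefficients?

H_0 = Z.

Order the vertices as 0 < 1 < 2 < 3. Listing each simplex with vertices in this order, K has dimension 1 with simplices:

  0-simplices (4): [0], [1], [2], [3]
  1-simplices (4): [0,1], [0,3], [1,2], [2,3]

Hence C_0 ≅ Z^4, C_1 ≅ Z^4.

Boundary ∂_1: C_1 → C_0 maps an edge to its endpoints' difference, ∂[p,q] = q − p. For instance
  ∂[1,2] = [2] − [1].
This gives a 4×4 integer matrix of rank 3; reducing to Smith normal form yields diagonal entries (1,1,1).

Reading off H_k = ker ∂_k / im ∂_{k+1}:

  H_0: rank C_0 − rank ∂_1 = 4 − 3 = 1, and the invariant factors of ∂_1 are all 1, so H_0 ≅ Z.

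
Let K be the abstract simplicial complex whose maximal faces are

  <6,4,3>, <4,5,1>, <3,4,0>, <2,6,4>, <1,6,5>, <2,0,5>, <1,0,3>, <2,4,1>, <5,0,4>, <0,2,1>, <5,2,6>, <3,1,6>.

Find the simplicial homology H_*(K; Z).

H_0 = Z,  H_1 = Z/2Z,  H_2 = 0.

Fix the vertex order 0 < 1 < 2 < 3 < 4 < 5 < 6 and write every simplex with vertices in increasing order. Then dim K = 2 and the simplices of K are:

  0-simplices (7): [0], [1], [2], [3], [4], [5], [6]
  1-simplices (18): [0,1], [0,2], [0,3], [0,4], [0,5], [1,2], [1,3], [1,4], [1,5], [1,6], [2,4], [2,5], [2,6], [3,4], [3,6], [4,5], [4,6], [5,6]
  2-simplices (12): [0,1,2], [0,1,3], [0,2,5], [0,3,4], [0,4,5], [1,2,4], [1,3,6], [1,4,5], [1,5,6], [2,4,6], [2,5,6], [3,4,6]

so the chain groups are C_0 ≅ Z^7, C_1 ≅ Z^18, C_2 ≅ Z^12.

The boundary map ∂_1: C_1 → C_0 maps an edge to its endpoints' difference, ∂[p,q] = q − p. For instance
  ∂[2,4] = [4] − [2].
This gives a 7×18 integer matrix of rank 6; reducing to Smith normal form yields diagonal entries (1,1,1,1,1,1).

The boundary map ∂_2: C_2 → C_1 acts by ∂[p,q,r] = [q,r] − [p,r] + [p,q]. For instance
  ∂[2,4,6] = [4,6] − [2,6] + [2,4],
  ∂[3,4,6] = [4,6] − [3,6] + [3,4].
This gives a 18×12 integer matrix of rank 12; reducing to Smith normal form yields diagonal entries (1,1,1,1,1,1,1,1,1,1,1,2).

Reading off H_k = ker ∂_k / im ∂_{k+1}:

  H_0: rank C_0 − rank ∂_1 = 7 − 6 = 1, and the invariant factors of ∂_1 are all 1, so H_0 ≅ Z.
  H_1: rank ker ∂_1 − rank ∂_2 = (18 − 6) − 12 = 0, and ∂_2 has invariant factor 2 > 1, so H_1 ≅ Z/2Z.
  H_2: rank ker ∂_2 − rank ∂_3 = (12 − 12) − 0 = 0, and there is no ∂_3, so H_2 ≅ 0.

(K is a triangulation of the real projective plane RP^2.)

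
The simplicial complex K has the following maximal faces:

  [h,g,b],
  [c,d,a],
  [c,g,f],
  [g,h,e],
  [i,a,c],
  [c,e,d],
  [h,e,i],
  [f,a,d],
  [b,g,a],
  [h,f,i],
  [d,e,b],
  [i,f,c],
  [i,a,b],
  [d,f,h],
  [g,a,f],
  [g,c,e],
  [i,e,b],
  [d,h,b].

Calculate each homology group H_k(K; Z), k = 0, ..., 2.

K has 9 vertices, 27 edges, 18 triangles.
rank ∂_0 = 0, rank ∂_1 = 8 ⇒ b_0 = 9 − 0 − 8 = 1; all invariant factors of ∂_1 are 1 so no torsion. So H_0 ≅ Z.
rank ∂_1 = 8, rank ∂_2 = 18 ⇒ b_1 = 27 − 8 − 18 = 1; ∂_2 has invariant factor(s) [2] giving torsion. So H_1 ≅ Z ⊕ Z/2.
rank ∂_2 = 18, rank ∂_3 = 0 ⇒ b_2 = 18 − 18 − 0 = 0. So H_2 ≅ 0.

H_0 = Z,  H_1 = Z ⊕ Z/2,  H_2 = 0.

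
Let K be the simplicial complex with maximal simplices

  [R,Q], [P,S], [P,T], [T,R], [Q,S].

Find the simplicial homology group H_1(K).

H_1 ≅ Z.

We work with the vertex ordering P < Q < R < S < T. The simplices of K, each written with vertices in increasing order, are:

  0-simplices (5): P, Q, R, S, T
  1-simplices (5): PS, PT, QR, QS, RT

giving chain groups C_0 ≅ Z^5, C_1 ≅ Z^5.

Boundary ∂_1: C_1 → C_0 sends each edge [p,q] (with p < q) to q − p. For instance
  ∂QR = R − Q.
The 5×5 boundary matrix has rank 4 and Smith normal form diag(1,1,1,1).

From H_k ≅ ker(∂_k) / im(∂_{k+1}) we obtain:

  H_1: rank ker ∂_1 − rank ∂_2 = (5 − 4) − 0 = 1, and there is no ∂_2, so H_1 = Z.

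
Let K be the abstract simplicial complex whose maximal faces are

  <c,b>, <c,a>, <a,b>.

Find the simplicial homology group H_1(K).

H_1 ≅ Z.

We work with the vertex ordering a < b < c. The simplices of K, each written with vertices in increasing order, are:

  0-simplices (3): a, b, c
  1-simplices (3): ab, ac, bc

so the chain groups are C_0 ≅ Z^3, C_1 ≅ Z^3.

Boundary ∂_1: C_1 → C_0 sends each edge [p,q] (with p < q) to q − p. For instance
  ∂ab = b − a.
The resulting 3×3 matrix has rank 2, and its Smith normal form has invariant factors (1,1).

From H_k ≅ ker(∂_k) / im(∂_{k+1}) we obtain:

  H_1: rank ker ∂_1 − rank ∂_2 = (3 − 2) − 0 = 1, and there is no ∂_2, so H_1 ≅ Z.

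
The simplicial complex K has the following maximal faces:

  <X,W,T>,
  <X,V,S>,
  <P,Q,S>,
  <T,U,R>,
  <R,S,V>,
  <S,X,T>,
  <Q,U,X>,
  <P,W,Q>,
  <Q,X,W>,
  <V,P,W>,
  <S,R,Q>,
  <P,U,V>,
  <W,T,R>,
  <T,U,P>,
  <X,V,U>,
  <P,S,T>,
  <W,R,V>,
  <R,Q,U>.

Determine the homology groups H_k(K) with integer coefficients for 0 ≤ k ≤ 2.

H_0 = Z,  H_1 = Z^2,  H_2 = Z.

Order the vertices as P < Q < R < S < T < U < V < W < X. Listing each simplex with vertices in this order, K has dimension 2 with simplices:

  0-simplices (9): P, Q, R, S, T, U, V, W, X
  1-simplices (27): PQ, PS, PT, PU, PV, PW, QR, QS, QU, QW, QX, RS, RT, RU, RV, RW, ST, SV, SX, TU, TW, TX, UV, UX, VW, VX, WX
  2-simplices (18): PQS, PQW, PST, PTU, PUV, PVW, QRS, QRU, QUX, QWX, RSV, RTU, RTW, RVW, STX, SVX, TWX, UVX

Hence C_0 ≅ Z^9, C_1 ≅ Z^27, C_2 ≅ Z^18.

Boundary ∂_1: C_1 → C_0 maps an edge to its endpoints' difference, ∂[p,q] = q − p. For instance
  ∂UX = X − U.
This gives a 9×27 integer matrix of rank 8; reducing to Smith normal form yields diagonal entries (1,1,1,1,1,1,1,1).

∂_2: C_2 → C_1 maps a triangle to the signed sum of its edges. For instance
  ∂PVW = VW − PW + PV,
  ∂SVX = VX − SX + SV.
As a 27×18 matrix over Z this has rank 17, with invariant factors (1,1,1,1,1,1,1,1,1,1,1,1,1,1,1,1,1).

Reading off H_k = ker ∂_k / im ∂_{k+1}:

  H_0: rank C_0 − rank ∂_1 = 9 − 8 = 1, and the invariant factors of ∂_1 are all 1, so H_0 = Z.
  H_1: rank ker ∂_1 − rank ∂_2 = (27 − 8) − 17 = 2, and the invariant factors of ∂_2 are all 1, so H_1 = Z^2.
  H_2: rank ker ∂_2 − rank ∂_3 = (18 − 17) − 0 = 1, and there is no ∂_3, so H_2 = Z.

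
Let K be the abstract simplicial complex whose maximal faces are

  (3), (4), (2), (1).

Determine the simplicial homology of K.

H_0 ≅ Z^4.

Order the vertices as 1 < 2 < 3 < 4. Listing each simplex with vertices in this order, K has dimension 0 with simplices:

  0-simplices (4): [1], [2], [3], [4]

Hence C_0 ≅ Z^4.

Reading off H_k = ker ∂_k / im ∂_{k+1}:

  H_0: rank C_0 − rank ∂_1 = 4 − 0 = 4, and there is no ∂_1, so H_0 = Z^4.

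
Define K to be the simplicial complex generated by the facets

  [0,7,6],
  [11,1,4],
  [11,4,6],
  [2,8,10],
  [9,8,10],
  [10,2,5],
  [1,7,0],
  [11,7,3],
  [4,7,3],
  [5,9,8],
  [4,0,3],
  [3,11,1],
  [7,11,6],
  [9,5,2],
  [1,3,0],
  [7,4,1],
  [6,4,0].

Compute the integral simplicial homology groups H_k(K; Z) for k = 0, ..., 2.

H_0 ≅ Z^2,  H_1 ≅ Z × Z/2,  H_2 = 0.

Fix the vertex order 0 < 1 < 2 < 3 < 4 < 5 < 6 < 7 < 8 < 9 < 10 < 11 and write every simplex with vertices in increasing order. Then dim K = 2 and the simplices of K are:

  0-simplices (12): [0], [1], [2], [3], [4], [5], [6], [7], [8], [9], [10], [11]
  1-simplices (28): (28 of them)
  2-simplices (17): [0,1,3], [0,1,7], [0,3,4], [0,4,6], [0,6,7], [1,3,11], [1,4,7], [1,4,11], [2,5,9], [2,5,10], [2,8,10], [3,4,7], [3,7,11], [4,6,11], [5,8,9], [6,7,11], [8,9,10]

Hence C_0 ≅ Z^12, C_1 ≅ Z^28, C_2 ≅ Z^17.

The boundary map ∂_1: C_1 → C_0 is given by ∂[p,q] = [q] − [p]. For instance
  ∂[3,7] = [7] − [3].
This gives a 12×28 integer matrix of rank 10; reducing to Smith normal form yields diagonal entries (1,1,1,1,1,1,1,1,1,1).

The boundary map ∂_2: C_2 → C_1 acts by ∂[p,q,r] = [q,r] − [p,r] + [p,q]. For instance
  ∂[3,4,7] = [4,7] − [3,7] + [3,4],
  ∂[0,3,4] = [3,4] − [0,4] + [0,3].
The 28×17 boundary matrix has rank 17 and Smith normal form diag(1,1,1,1,1,1,1,1,1,1,1,1,1,1,1,1,2).

Reading off H_k = ker ∂_k / im ∂_{k+1}:

  H_0: rank C_0 − rank ∂_1 = 12 − 10 = 2, and the invariant factors of ∂_1 are all 1, so H_0 = Z^2.
  H_1: rank ker ∂_1 − rank ∂_2 = (28 − 10) − 17 = 1, and ∂_2 has invariant factor 2 > 1, so H_1 = Z × Z/2.
  H_2: rank ker ∂_2 − rank ∂_3 = (17 − 17) − 0 = 0, and there is no ∂_3, so H_2 = 0.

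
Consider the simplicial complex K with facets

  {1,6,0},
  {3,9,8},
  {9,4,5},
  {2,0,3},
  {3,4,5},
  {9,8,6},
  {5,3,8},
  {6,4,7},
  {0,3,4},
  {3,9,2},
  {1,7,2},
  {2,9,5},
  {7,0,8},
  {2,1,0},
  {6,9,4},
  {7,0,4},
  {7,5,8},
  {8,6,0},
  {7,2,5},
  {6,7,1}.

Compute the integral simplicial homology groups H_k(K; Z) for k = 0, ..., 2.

Take the total order 0 < 1 < 2 < 3 < 4 < 5 < 6 < 7 < 8 < 9 on the vertex set. Then K (dimension 2) consists of the simplices:

  0-simplices (10): [0], [1], [2], [3], [4], [5], [6], [7], [8], [9]
  1-simplices (30): (30 of them)
  2-simplices (20): (20 of them)

Hence C_0 ≅ Z^10, C_1 ≅ Z^30, C_2 ≅ Z^20.

∂_1: C_1 → C_0 sends each edge [p,q] (with p < q) to q − p. For instance
  ∂[0,8] = [8] − [0].
The 10×30 boundary matrix has rank 9 and Smith normal form diag(1,1,1,1,1,1,1,1,1).

∂_2: C_2 → C_1 acts by ∂[p,q,r] = [q,r] − [p,r] + [p,q]. For instance
  ∂[5,7,8] = [7,8] − [5,8] + [5,7],
  ∂[3,4,5] = [4,5] − [3,5] + [3,4].
The 30×20 boundary matrix has rank 20 and Smith normal form diag(1,1,1,1,1,1,1,1,1,1,1,1,1,1,1,1,1,1,1,2).

From H_k ≅ ker(∂_k) / im(∂_{k+1}) we obtain:

  H_0: rank C_0 − rank ∂_1 = 10 − 9 = 1, and the invariant factors of ∂_1 are all 1, so H_0 = Z.
  H_1: rank ker ∂_1 − rank ∂_2 = (30 − 9) − 20 = 1, and ∂_2 has invariant factor 2 > 1, so H_1 = Z ⊕ Z/2Z.
  H_2: rank ker ∂_2 − rank ∂_3 = (20 − 20) − 0 = 0, and there is no ∂_3, so H_2 = 0.

H_0 = Z,  H_1 = Z ⊕ Z/2Z,  H_2 = 0.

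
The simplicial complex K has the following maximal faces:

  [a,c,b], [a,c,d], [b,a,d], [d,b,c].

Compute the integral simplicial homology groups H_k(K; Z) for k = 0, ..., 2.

We work with the vertex ordering a < b < c < d. The simplices of K, each written with vertices in increasing order, are:

  0-simplices (4): a, b, c, d
  1-simplices (6): ab, ac, ad, bc, bd, cd
  2-simplices (4): abc, abd, acd, bcd

Hence C_0 ≅ Z^4, C_1 ≅ Z^6, C_2 ≅ Z^4.

∂_1: C_1 → C_0 is given by ∂[p,q] = [q] − [p]. For instance
  ∂ad = d − a.
The 4×6 boundary matrix has rank 3 and Smith normal form diag(1,1,1).

The boundary map ∂_2: C_2 → C_1 maps a triangle to the signed sum of its edges. For instance
  ∂acd = cd − ad + ac,
  ∂bcd = cd − bd + bc.
This gives a 6×4 integer matrix of rank 3; reducing to Smith normal form yields diagonal entries (1,1,1).

From H_k ≅ ker(∂_k) / im(∂_{k+1}) we obtain:

  H_0: rank C_0 − rank ∂_1 = 4 − 3 = 1, and the invariant factors of ∂_1 are all 1, so H_0 = Z.
  H_1: rank ker ∂_1 − rank ∂_2 = (6 − 3) − 3 = 0, and the invariant factors of ∂_2 are all 1, so H_1 = 0.
  H_2: rank ker ∂_2 − rank ∂_3 = (4 − 3) − 0 = 1, and there is no ∂_3, so H_2 = Z.

H_0 = Z,  H_1 = 0,  H_2 = Z.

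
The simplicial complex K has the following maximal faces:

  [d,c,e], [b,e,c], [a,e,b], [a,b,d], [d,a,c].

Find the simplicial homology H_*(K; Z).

H_0 ≅ Z,  H_1 ≅ Z,  H_2 = 0.

We work with the vertex ordering a < b < c < d < e. The simplices of K, each written with vertices in increasing order, are:

  0-simplices (5): a, b, c, d, e
  1-simplices (10): ab, ac, ad, ae, bc, bd, be, cd, ce, de
  2-simplices (5): abd, abe, acd, bce, cde

so the chain groups are C_0 ≅ Z^5, C_1 ≅ Z^10, C_2 ≅ Z^5.

∂_1: C_1 → C_0 sends each edge [p,q] (with p < q) to q − p. For instance
  ∂cd = d − c.
The resulting 5×10 matrix has rank 4, and its Smith normal form has invariant factors (1,1,1,1).

∂_2: C_2 → C_1 sends each 2-simplex [p,q,r] to [q,r] − [p,r] + [p,q]. For instance
  ∂bce = ce − be + bc,
  ∂abe = be − ae + ab.
The 10×5 boundary matrix has rank 5 and Smith normal form diag(1,1,1,1,1).

From H_k ≅ ker(∂_k) / im(∂_{k+1}) we obtain:

  H_0: rank C_0 − rank ∂_1 = 5 − 4 = 1, and the invariant factors of ∂_1 are all 1, so H_0 = Z.
  H_1: rank ker ∂_1 − rank ∂_2 = (10 − 4) − 5 = 1, and the invariant factors of ∂_2 are all 1, so H_1 = Z.
  H_2: rank ker ∂_2 − rank ∂_3 = (5 − 5) − 0 = 0, and there is no ∂_3, so H_2 = 0.

As a check, the Euler characteristic is 5 − 10 + 5 = 0, which agrees with 1 − 1 + 0 = 0.
(K is a triangulation of the Möbius band.)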